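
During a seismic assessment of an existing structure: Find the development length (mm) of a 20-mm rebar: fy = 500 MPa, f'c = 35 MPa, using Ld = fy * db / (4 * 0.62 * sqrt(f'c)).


Ld = (fy * db) / (4 * 0.62 * sqrt(f'c))
= (500 * 20) / (4 * 0.62 * sqrt(35))
= 10000 / 14.6719
= 681.58 mm

681.58 mm


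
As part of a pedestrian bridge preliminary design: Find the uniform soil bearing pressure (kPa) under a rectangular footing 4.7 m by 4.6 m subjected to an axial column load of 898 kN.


A = 4.7 * 4.6 = 21.62 m^2
q = P / A = 898 / 21.62
= 41.5356 kPa

41.5356 kPa


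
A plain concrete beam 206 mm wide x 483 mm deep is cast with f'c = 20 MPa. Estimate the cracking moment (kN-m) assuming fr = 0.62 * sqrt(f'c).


fr = 0.62 * sqrt(20) = 0.62 * 4.4721 = 2.7727 MPa
I = 206 * 483^3 / 12 = 1934315743.5 mm^4
y_t = 241.5 mm
M_cr = fr * I / y_t = 2.7727 * 1934315743.5 / 241.5 N-mm
= 22.2084 kN-m

22.2084 kN-m


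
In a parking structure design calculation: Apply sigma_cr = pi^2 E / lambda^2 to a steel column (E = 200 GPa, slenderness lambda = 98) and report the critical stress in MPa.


sigma_cr = pi^2 * E / lambda^2
= 9.8696 * 200000.0 / 98^2
= 9.8696 * 200000.0 / 9604
= 205.5311 MPa

205.5311 MPa


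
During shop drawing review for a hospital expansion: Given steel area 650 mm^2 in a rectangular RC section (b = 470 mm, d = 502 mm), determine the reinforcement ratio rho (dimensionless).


rho = As / (b * d)
= 650 / (470 * 502)
= 650 / 235940
= 0.002755 (dimensionless)

0.002755 (dimensionless)


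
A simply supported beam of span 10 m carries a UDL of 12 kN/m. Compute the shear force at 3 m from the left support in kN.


R_A = w * L / 2 = 12 * 10 / 2 = 60.0 kN
V(x) = R_A - w * x = 60.0 - 12 * 3
= 24.0 kN

24.0 kN


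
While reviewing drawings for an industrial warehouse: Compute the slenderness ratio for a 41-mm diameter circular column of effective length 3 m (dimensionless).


Radius of gyration r = d / 4 = 41 / 4 = 10.25 mm
L_eff = 3000.0 mm
Slenderness ratio = L / r = 3000.0 / 10.25 = 292.68 (dimensionless)

292.68 (dimensionless)


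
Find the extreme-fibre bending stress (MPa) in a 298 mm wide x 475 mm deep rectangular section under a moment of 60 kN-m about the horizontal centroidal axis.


I = b * h^3 / 12 = 298 * 475^3 / 12 = 2661434895.83 mm^4
y = h / 2 = 475 / 2 = 237.5 mm
M = 60 kN-m = 60000000.0 N-mm
sigma = M * y / I = 60000000.0 * 237.5 / 2661434895.83
= 5.35 MPa

5.35 MPa


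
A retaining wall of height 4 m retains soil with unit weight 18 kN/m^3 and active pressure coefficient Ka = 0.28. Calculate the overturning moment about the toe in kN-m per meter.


Pa = 0.5 * Ka * gamma * H^2
= 0.5 * 0.28 * 18 * 4^2
= 40.32 kN/m
Arm = H / 3 = 4 / 3 = 1.3333 m
Mo = Pa * arm = Pa * H / 3 = 40.32 * 4 / 3 = 53.76 kN-m/m

53.76 kN-m/m


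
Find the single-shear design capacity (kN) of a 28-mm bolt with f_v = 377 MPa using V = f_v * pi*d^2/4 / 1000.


A = pi * d^2 / 4 = pi * 28^2 / 4 = 615.7522 mm^2
V = f_v * A / 1000 = 377 * 615.7522 / 1000
= 232.1386 kN

232.1386 kN


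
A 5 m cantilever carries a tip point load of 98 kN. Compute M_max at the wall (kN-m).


For a cantilever with a point load at the free end:
M_max = P * L = 98 * 5 = 490 kN-m

490 kN-m


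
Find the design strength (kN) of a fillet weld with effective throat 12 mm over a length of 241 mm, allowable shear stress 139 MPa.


Strength = throat * length * allowable stress
= 12 * 241 * 139 N
= 401988 N
= 401.99 kN

401.99 kN


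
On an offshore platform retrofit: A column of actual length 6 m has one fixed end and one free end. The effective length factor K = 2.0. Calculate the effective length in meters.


L_eff = K * L
= 2.0 * 6
= 12.0 m

12.0 m


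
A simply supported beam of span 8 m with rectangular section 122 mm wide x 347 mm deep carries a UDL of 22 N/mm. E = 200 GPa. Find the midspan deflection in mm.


I = 122 * 347^3 / 12 = 424782883.83 mm^4
L = 8000.0 mm, w = 22 N/mm, E = 200000.0 MPa
delta = 5 * w * L^4 / (384 * E * I)
= 5 * 22 * 8000.0^4 / (384 * 200000.0 * 424782883.83)
= 13.811 mm

13.811 mm


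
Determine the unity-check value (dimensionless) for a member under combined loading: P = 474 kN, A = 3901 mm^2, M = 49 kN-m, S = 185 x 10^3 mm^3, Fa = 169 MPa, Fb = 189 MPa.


f_a = P / A = 474000.0 / 3901 = 121.5073 MPa
f_b = M / S = 49000000.0 / 185000.0 = 264.8649 MPa
Ratio = f_a / Fa + f_b / Fb
= 121.5073 / 169 + 264.8649 / 189
= 2.1204 (dimensionless)

2.1204 (dimensionless)


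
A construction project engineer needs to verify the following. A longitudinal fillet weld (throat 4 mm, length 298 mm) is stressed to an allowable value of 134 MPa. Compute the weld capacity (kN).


Strength = throat * length * allowable stress
= 4 * 298 * 134 N
= 159728 N
= 159.73 kN

159.73 kN


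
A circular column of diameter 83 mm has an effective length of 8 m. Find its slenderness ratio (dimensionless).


Radius of gyration r = d / 4 = 83 / 4 = 20.75 mm
L_eff = 8000.0 mm
Slenderness ratio = L / r = 8000.0 / 20.75 = 385.54 (dimensionless)

385.54 (dimensionless)


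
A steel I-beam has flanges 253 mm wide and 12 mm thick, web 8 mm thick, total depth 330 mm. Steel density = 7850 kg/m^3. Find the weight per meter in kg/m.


A_flanges = 2 * 253 * 12 = 6072 mm^2
A_web = (330 - 2 * 12) * 8 = 2448 mm^2
A_total = 6072 + 2448 = 8520 mm^2 = 0.008520 m^2
Weight = rho * A = 7850 * 0.008520 = 66.882 kg/m

66.882 kg/m


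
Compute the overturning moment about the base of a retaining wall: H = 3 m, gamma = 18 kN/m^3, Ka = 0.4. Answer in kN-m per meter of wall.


Pa = 0.5 * Ka * gamma * H^2
= 0.5 * 0.4 * 18 * 3^2
= 32.4 kN/m
Arm = H / 3 = 3 / 3 = 1.0 m
Mo = Pa * arm = Pa * H / 3 = 32.4 * 3 / 3 = 32.4 kN-m/m

32.4 kN-m/m


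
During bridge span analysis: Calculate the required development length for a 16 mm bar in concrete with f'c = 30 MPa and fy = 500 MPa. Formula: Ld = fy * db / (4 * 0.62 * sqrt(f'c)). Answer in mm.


Ld = (fy * db) / (4 * 0.62 * sqrt(f'c))
= (500 * 16) / (4 * 0.62 * sqrt(30))
= 8000 / 13.5835
= 588.95 mm

588.95 mm


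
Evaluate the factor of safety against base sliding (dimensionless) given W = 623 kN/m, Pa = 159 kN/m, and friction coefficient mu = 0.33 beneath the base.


Resisting force = mu * W = 0.33 * 623 = 205.59 kN/m
FOS = Resisting / Driving = 205.59 / 159
= 1.293 (dimensionless)

1.293 (dimensionless)


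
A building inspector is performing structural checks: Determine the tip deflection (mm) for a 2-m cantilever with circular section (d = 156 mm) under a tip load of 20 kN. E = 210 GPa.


I = pi * d^4 / 64 = pi * 156^4 / 64 = 29071557.0 mm^4
L = 2000.0 mm, P = 20000.0 N, E = 210000.0 MPa
delta = P * L^3 / (3 * E * I)
= 20000.0 * 2000.0^3 / (3 * 210000.0 * 29071557.0)
= 8.736 mm

8.736 mm


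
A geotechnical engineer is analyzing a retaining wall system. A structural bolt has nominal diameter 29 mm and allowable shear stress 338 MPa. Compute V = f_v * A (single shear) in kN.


A = pi * d^2 / 4 = pi * 29^2 / 4 = 660.5199 mm^2
V = f_v * A / 1000 = 338 * 660.5199 / 1000
= 223.2557 kN

223.2557 kN


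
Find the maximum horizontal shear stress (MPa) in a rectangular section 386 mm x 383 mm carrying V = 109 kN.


A = b * h = 386 * 383 = 147838 mm^2
V = 109 kN = 109000.0 N
tau_max = 1.5 * V / A = 1.5 * 109000.0 / 147838
= 1.1059 MPa

1.1059 MPa


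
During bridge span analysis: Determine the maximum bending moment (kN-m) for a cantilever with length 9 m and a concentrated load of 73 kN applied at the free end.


For a cantilever with a point load at the free end:
M_max = P * L = 73 * 9 = 657 kN-m

657 kN-m


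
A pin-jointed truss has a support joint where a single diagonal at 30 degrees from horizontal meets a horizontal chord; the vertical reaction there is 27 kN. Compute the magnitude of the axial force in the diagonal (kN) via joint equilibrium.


At the joint, only the diagonal has a vertical component, so vertical equilibrium gives:
F * sin(30) = 27
F = 27 / sin(30)
= 27 / 0.5
= 54.0 kN

54.0 kN


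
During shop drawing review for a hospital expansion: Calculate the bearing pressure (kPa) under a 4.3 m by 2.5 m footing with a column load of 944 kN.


A = 4.3 * 2.5 = 10.75 m^2
q = P / A = 944 / 10.75
= 87.814 kPa

87.814 kPa


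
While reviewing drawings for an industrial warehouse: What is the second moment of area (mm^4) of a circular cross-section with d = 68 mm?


r = d / 2 = 68 / 2 = 34.0 mm
I = pi * r^4 / 4 = pi * 34.0^4 / 4
= 1049555.84 mm^4

1049555.84 mm^4


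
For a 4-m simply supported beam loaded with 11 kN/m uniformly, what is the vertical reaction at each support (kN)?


Total load = w * L = 11 * 4 = 44 kN
By symmetry, each reaction R = total / 2 = 44 / 2 = 22.0 kN

22.0 kN


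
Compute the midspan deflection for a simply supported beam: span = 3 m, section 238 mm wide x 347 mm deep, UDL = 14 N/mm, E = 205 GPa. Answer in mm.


I = 238 * 347^3 / 12 = 828674806.17 mm^4
L = 3000.0 mm, w = 14 N/mm, E = 205000.0 MPa
delta = 5 * w * L^4 / (384 * E * I)
= 5 * 14 * 3000.0^4 / (384 * 205000.0 * 828674806.17)
= 0.0869 mm

0.0869 mm


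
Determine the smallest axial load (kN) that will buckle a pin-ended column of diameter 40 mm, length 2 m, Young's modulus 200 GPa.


I = pi * d^4 / 64 = 125663.71 mm^4
L = 2000.0 mm
P_cr = pi^2 * E * I / L^2
= 9.8696 * 200000.0 * 125663.71 / 2000.0^2
= 62012.55 N = 62.0126 kN

62.0126 kN


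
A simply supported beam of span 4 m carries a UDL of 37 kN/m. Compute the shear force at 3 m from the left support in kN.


R_A = w * L / 2 = 37 * 4 / 2 = 74.0 kN
V(x) = R_A - w * x = 74.0 - 37 * 3
= -37.0 kN

-37.0 kN


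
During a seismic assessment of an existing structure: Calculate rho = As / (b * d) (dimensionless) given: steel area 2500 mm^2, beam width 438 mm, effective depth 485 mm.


rho = As / (b * d)
= 2500 / (438 * 485)
= 2500 / 212430
= 0.011769 (dimensionless)

0.011769 (dimensionless)


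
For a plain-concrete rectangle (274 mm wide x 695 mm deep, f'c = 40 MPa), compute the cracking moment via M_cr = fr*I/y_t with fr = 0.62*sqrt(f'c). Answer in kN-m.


fr = 0.62 * sqrt(40) = 0.62 * 6.3246 = 3.9212 MPa
I = 274 * 695^3 / 12 = 7665204229.17 mm^4
y_t = 347.5 mm
M_cr = fr * I / y_t = 3.9212 * 7665204229.17 / 347.5 N-mm
= 86.4949 kN-m

86.4949 kN-m


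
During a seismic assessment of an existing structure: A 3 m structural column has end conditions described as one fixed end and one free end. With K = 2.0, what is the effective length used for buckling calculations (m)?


L_eff = K * L
= 2.0 * 3
= 6.0 m

6.0 m


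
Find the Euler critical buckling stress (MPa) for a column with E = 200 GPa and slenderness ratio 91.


sigma_cr = pi^2 * E / lambda^2
= 9.8696 * 200000.0 / 91^2
= 9.8696 * 200000.0 / 8281
= 238.3675 MPa

238.3675 MPa


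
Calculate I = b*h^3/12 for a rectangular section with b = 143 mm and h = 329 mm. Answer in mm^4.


I = b * h^3 / 12
= 143 * 329^3 / 12
= 143 * 35611289 / 12
= 424367860.58 mm^4

424367860.58 mm^4


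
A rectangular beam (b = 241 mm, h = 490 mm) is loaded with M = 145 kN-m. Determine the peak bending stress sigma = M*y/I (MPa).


I = b * h^3 / 12 = 241 * 490^3 / 12 = 2362784083.33 mm^4
y = h / 2 = 490 / 2 = 245.0 mm
M = 145 kN-m = 145000000.0 N-mm
sigma = M * y / I = 145000000.0 * 245.0 / 2362784083.33
= 15.04 MPa

15.04 MPa


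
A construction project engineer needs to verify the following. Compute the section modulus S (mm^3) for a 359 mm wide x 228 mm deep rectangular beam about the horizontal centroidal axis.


S = b * h^2 / 6
= 359 * 228^2 / 6
= 359 * 51984 / 6
= 3110376.0 mm^3

3110376.0 mm^3


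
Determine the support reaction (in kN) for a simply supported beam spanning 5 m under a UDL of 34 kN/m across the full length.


Total load = w * L = 34 * 5 = 170 kN
By symmetry, each reaction R = total / 2 = 170 / 2 = 85.0 kN

85.0 kN


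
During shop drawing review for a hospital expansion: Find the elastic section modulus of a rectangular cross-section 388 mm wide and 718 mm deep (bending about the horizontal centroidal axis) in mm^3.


S = b * h^2 / 6
= 388 * 718^2 / 6
= 388 * 515524 / 6
= 33337218.67 mm^3

33337218.67 mm^3


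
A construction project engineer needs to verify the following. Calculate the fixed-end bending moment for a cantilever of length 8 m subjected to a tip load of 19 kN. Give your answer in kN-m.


For a cantilever with a point load at the free end:
M_max = P * L = 19 * 8 = 152 kN-m

152 kN-m


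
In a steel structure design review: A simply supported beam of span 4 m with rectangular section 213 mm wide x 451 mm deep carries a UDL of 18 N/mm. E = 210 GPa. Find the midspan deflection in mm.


I = 213 * 451^3 / 12 = 1628275855.25 mm^4
L = 4000.0 mm, w = 18 N/mm, E = 210000.0 MPa
delta = 5 * w * L^4 / (384 * E * I)
= 5 * 18 * 4000.0^4 / (384 * 210000.0 * 1628275855.25)
= 0.1755 mm

0.1755 mm


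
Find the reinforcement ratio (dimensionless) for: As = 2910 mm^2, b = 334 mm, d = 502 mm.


rho = As / (b * d)
= 2910 / (334 * 502)
= 2910 / 167668
= 0.017356 (dimensionless)

0.017356 (dimensionless)


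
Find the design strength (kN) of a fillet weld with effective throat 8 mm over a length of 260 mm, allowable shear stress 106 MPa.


Strength = throat * length * allowable stress
= 8 * 260 * 106 N
= 220480 N
= 220.48 kN

220.48 kN


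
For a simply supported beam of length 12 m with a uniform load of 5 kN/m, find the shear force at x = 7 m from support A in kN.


R_A = w * L / 2 = 5 * 12 / 2 = 30.0 kN
V(x) = R_A - w * x = 30.0 - 5 * 7
= -5.0 kN

-5.0 kN


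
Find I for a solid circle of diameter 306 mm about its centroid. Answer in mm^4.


r = d / 2 = 306 / 2 = 153.0 mm
I = pi * r^4 / 4 = pi * 153.0^4 / 4
= 430383491.67 mm^4

430383491.67 mm^4


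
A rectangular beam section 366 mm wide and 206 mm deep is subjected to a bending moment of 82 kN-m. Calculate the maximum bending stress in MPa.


I = b * h^3 / 12 = 366 * 206^3 / 12 = 266625388.0 mm^4
y = h / 2 = 206 / 2 = 103.0 mm
M = 82 kN-m = 82000000.0 N-mm
sigma = M * y / I = 82000000.0 * 103.0 / 266625388.0
= 31.68 MPa

31.68 MPa


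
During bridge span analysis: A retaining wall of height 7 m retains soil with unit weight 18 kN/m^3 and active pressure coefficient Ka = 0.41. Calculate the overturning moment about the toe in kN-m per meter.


Pa = 0.5 * Ka * gamma * H^2
= 0.5 * 0.41 * 18 * 7^2
= 180.81 kN/m
Arm = H / 3 = 7 / 3 = 2.3333 m
Mo = Pa * arm = Pa * H / 3 = 180.81 * 7 / 3 = 421.89 kN-m/m

421.89 kN-m/m


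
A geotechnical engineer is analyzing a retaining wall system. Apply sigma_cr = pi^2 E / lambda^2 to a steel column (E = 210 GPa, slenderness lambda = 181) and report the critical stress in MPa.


sigma_cr = pi^2 * E / lambda^2
= 9.8696 * 210000.0 / 181^2
= 9.8696 * 210000.0 / 32761
= 63.2648 MPa

63.2648 MPa


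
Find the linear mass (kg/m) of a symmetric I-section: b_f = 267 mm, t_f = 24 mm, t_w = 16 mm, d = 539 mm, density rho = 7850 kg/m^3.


A_flanges = 2 * 267 * 24 = 12816 mm^2
A_web = (539 - 2 * 24) * 16 = 7856 mm^2
A_total = 12816 + 7856 = 20672 mm^2 = 0.020672 m^2
Weight = rho * A = 7850 * 0.020672 = 162.2752 kg/m

162.2752 kg/m


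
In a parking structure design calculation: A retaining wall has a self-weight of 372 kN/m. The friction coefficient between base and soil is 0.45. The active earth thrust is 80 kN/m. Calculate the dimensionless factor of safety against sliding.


Resisting force = mu * W = 0.45 * 372 = 167.4 kN/m
FOS = Resisting / Driving = 167.4 / 80
= 2.0925 (dimensionless)

2.0925 (dimensionless)


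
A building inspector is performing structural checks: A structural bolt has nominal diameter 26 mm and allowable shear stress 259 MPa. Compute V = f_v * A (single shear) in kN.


A = pi * d^2 / 4 = pi * 26^2 / 4 = 530.9292 mm^2
V = f_v * A / 1000 = 259 * 530.9292 / 1000
= 137.5107 kN

137.5107 kN


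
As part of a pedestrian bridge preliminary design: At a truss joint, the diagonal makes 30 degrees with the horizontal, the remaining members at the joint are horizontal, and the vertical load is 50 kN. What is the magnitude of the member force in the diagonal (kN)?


At the joint, only the diagonal has a vertical component, so vertical equilibrium gives:
F * sin(30) = 50
F = 50 / sin(30)
= 50 / 0.5
= 100.0 kN

100.0 kN


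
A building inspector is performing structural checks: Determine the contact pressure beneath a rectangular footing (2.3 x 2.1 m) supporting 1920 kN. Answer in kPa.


A = 2.3 * 2.1 = 4.83 m^2
q = P / A = 1920 / 4.83
= 397.5155 kPa

397.5155 kPa


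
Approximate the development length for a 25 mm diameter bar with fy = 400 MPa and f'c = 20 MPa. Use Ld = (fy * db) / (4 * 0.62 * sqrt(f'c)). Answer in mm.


Ld = (fy * db) / (4 * 0.62 * sqrt(f'c))
= (400 * 25) / (4 * 0.62 * sqrt(20))
= 10000 / 11.0909
= 901.64 mm

901.64 mm


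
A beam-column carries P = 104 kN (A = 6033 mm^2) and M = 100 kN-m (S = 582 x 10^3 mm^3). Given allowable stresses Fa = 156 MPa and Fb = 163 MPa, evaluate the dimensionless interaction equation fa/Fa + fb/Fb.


f_a = P / A = 104000.0 / 6033 = 17.2385 MPa
f_b = M / S = 100000000.0 / 582000.0 = 171.8213 MPa
Ratio = f_a / Fa + f_b / Fb
= 17.2385 / 156 + 171.8213 / 163
= 1.1646 (dimensionless)

1.1646 (dimensionless)


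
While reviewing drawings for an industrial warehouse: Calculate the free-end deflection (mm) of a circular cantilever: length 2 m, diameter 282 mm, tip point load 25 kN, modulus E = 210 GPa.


I = pi * d^4 / 64 = pi * 282^4 / 64 = 310431892.12 mm^4
L = 2000.0 mm, P = 25000.0 N, E = 210000.0 MPa
delta = P * L^3 / (3 * E * I)
= 25000.0 * 2000.0^3 / (3 * 210000.0 * 310431892.12)
= 1.0226 mm

1.0226 mm


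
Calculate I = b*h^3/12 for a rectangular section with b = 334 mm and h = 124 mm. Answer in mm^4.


I = b * h^3 / 12
= 334 * 124^3 / 12
= 334 * 1906624 / 12
= 53067701.33 mm^4

53067701.33 mm^4


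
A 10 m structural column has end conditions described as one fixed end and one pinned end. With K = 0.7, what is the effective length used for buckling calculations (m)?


L_eff = K * L
= 0.7 * 10
= 7.0 m

7.0 m


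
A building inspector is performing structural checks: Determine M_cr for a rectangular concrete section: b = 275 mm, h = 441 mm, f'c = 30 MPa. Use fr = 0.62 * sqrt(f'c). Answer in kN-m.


fr = 0.62 * sqrt(30) = 0.62 * 5.4772 = 3.3959 MPa
I = 275 * 441^3 / 12 = 1965473606.25 mm^4
y_t = 220.5 mm
M_cr = fr * I / y_t = 3.3959 * 1965473606.25 / 220.5 N-mm
= 30.2699 kN-m

30.2699 kN-m


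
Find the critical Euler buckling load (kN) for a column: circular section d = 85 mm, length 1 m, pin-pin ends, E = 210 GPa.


I = pi * d^4 / 64 = 2562392.19 mm^4
L = 1000.0 mm
P_cr = pi^2 * E * I / L^2
= 9.8696 * 210000.0 * 2562392.19 / 1000.0^2
= 5310857.41 N = 5310.8574 kN

5310.8574 kN


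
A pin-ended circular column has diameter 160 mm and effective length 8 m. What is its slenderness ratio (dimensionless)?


Radius of gyration r = d / 4 = 160 / 4 = 40.0 mm
L_eff = 8000.0 mm
Slenderness ratio = L / r = 8000.0 / 40.0 = 200.0 (dimensionless)

200.0 (dimensionless)


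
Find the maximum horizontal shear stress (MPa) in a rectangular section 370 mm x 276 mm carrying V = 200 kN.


A = b * h = 370 * 276 = 102120 mm^2
V = 200 kN = 200000.0 N
tau_max = 1.5 * V / A = 1.5 * 200000.0 / 102120
= 2.9377 MPa

2.9377 MPa


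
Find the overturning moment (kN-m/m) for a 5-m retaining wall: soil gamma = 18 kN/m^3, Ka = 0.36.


Pa = 0.5 * Ka * gamma * H^2
= 0.5 * 0.36 * 18 * 5^2
= 81.0 kN/m
Arm = H / 3 = 5 / 3 = 1.6667 m
Mo = Pa * arm = Pa * H / 3 = 81.0 * 5 / 3 = 135.0 kN-m/m

135.0 kN-m/m


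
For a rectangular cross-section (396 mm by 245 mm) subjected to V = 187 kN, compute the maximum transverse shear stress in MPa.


A = b * h = 396 * 245 = 97020 mm^2
V = 187 kN = 187000.0 N
tau_max = 1.5 * V / A = 1.5 * 187000.0 / 97020
= 2.8912 MPa

2.8912 MPa


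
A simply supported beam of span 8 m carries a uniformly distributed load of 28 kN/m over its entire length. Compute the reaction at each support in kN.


Total load = w * L = 28 * 8 = 224 kN
By symmetry, each reaction R = total / 2 = 224 / 2 = 112.0 kN

112.0 kN


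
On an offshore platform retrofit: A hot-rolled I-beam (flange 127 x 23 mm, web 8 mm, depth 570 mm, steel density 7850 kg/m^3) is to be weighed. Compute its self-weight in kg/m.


A_flanges = 2 * 127 * 23 = 5842 mm^2
A_web = (570 - 2 * 23) * 8 = 4192 mm^2
A_total = 5842 + 4192 = 10034 mm^2 = 0.010034 m^2
Weight = rho * A = 7850 * 0.010034 = 78.7669 kg/m

78.7669 kg/m


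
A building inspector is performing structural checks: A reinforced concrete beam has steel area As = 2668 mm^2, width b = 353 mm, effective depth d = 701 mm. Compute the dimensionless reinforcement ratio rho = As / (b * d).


rho = As / (b * d)
= 2668 / (353 * 701)
= 2668 / 247453
= 0.010782 (dimensionless)

0.010782 (dimensionless)


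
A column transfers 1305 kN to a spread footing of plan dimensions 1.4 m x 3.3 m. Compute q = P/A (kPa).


A = 1.4 * 3.3 = 4.62 m^2
q = P / A = 1305 / 4.62
= 282.4675 kPa

282.4675 kPa


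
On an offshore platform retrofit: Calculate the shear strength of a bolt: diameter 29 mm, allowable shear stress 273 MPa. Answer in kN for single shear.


A = pi * d^2 / 4 = pi * 29^2 / 4 = 660.5199 mm^2
V = f_v * A / 1000 = 273 * 660.5199 / 1000
= 180.3219 kN

180.3219 kN


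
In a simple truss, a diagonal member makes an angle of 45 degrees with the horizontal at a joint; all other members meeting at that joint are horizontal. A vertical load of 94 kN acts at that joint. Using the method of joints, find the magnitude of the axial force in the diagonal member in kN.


At the joint, only the diagonal has a vertical component, so vertical equilibrium gives:
F * sin(45) = 94
F = 94 / sin(45)
= 94 / 0.707107
= 132.94 kN

132.94 kN


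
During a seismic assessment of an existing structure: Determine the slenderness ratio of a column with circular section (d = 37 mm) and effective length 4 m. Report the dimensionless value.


Radius of gyration r = d / 4 = 37 / 4 = 9.25 mm
L_eff = 4000.0 mm
Slenderness ratio = L / r = 4000.0 / 9.25 = 432.43 (dimensionless)

432.43 (dimensionless)


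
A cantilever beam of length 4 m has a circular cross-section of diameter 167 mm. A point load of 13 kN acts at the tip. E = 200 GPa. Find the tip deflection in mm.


I = pi * d^4 / 64 = pi * 167^4 / 64 = 38179987.63 mm^4
L = 4000.0 mm, P = 13000.0 N, E = 200000.0 MPa
delta = P * L^3 / (3 * E * I)
= 13000.0 * 4000.0^3 / (3 * 200000.0 * 38179987.63)
= 36.3192 mm

36.3192 mm


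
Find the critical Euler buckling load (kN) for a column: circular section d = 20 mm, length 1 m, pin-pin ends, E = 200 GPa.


I = pi * d^4 / 64 = 7853.98 mm^4
L = 1000.0 mm
P_cr = pi^2 * E * I / L^2
= 9.8696 * 200000.0 * 7853.98 / 1000.0^2
= 15503.14 N = 15.5031 kN

15.5031 kN


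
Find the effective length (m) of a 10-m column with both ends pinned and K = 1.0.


L_eff = K * L
= 1.0 * 10
= 10.0 m

10.0 m


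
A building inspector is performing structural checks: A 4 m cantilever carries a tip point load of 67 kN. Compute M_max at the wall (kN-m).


For a cantilever with a point load at the free end:
M_max = P * L = 67 * 4 = 268 kN-m

268 kN-m


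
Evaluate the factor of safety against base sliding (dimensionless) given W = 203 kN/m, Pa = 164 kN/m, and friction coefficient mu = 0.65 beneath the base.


Resisting force = mu * W = 0.65 * 203 = 131.95 kN/m
FOS = Resisting / Driving = 131.95 / 164
= 0.8046 (dimensionless)

0.8046 (dimensionless)


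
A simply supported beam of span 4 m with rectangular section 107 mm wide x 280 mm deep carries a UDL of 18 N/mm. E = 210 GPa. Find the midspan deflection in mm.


I = 107 * 280^3 / 12 = 195738666.67 mm^4
L = 4000.0 mm, w = 18 N/mm, E = 210000.0 MPa
delta = 5 * w * L^4 / (384 * E * I)
= 5 * 18 * 4000.0^4 / (384 * 210000.0 * 195738666.67)
= 1.4597 mm

1.4597 mm


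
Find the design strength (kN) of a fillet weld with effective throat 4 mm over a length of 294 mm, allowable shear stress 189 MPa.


Strength = throat * length * allowable stress
= 4 * 294 * 189 N
= 222264 N
= 222.26 kN

222.26 kN


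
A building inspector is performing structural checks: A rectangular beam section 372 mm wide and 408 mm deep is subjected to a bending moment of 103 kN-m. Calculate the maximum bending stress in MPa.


I = b * h^3 / 12 = 372 * 408^3 / 12 = 2105436672.0 mm^4
y = h / 2 = 408 / 2 = 204.0 mm
M = 103 kN-m = 103000000.0 N-mm
sigma = M * y / I = 103000000.0 * 204.0 / 2105436672.0
= 9.98 MPa

9.98 MPa


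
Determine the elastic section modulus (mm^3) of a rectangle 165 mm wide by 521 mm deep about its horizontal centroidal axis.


S = b * h^2 / 6
= 165 * 521^2 / 6
= 165 * 271441 / 6
= 7464627.5 mm^3

7464627.5 mm^3


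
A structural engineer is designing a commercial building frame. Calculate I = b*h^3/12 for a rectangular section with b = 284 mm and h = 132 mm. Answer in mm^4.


I = b * h^3 / 12
= 284 * 132^3 / 12
= 284 * 2299968 / 12
= 54432576.0 mm^4

54432576.0 mm^4


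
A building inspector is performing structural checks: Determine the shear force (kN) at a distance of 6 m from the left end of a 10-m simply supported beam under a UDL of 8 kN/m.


R_A = w * L / 2 = 8 * 10 / 2 = 40.0 kN
V(x) = R_A - w * x = 40.0 - 8 * 6
= -8.0 kN

-8.0 kN


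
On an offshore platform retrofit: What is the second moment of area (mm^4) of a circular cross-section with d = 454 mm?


r = d / 2 = 454 / 2 = 227.0 mm
I = pi * r^4 / 4 = pi * 227.0^4 / 4
= 2085418923.7 mm^4

2085418923.7 mm^4


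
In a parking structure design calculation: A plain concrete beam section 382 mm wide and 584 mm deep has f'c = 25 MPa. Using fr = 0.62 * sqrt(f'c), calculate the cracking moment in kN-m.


fr = 0.62 * sqrt(25) = 0.62 * 5.0 = 3.1 MPa
I = 382 * 584^3 / 12 = 6340458410.67 mm^4
y_t = 292.0 mm
M_cr = fr * I / y_t = 3.1 * 6340458410.67 / 292.0 N-mm
= 67.3131 kN-m

67.3131 kN-m


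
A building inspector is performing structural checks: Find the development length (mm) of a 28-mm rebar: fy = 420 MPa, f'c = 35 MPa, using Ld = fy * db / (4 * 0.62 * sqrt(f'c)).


Ld = (fy * db) / (4 * 0.62 * sqrt(f'c))
= (420 * 28) / (4 * 0.62 * sqrt(35))
= 11760 / 14.6719
= 801.53 mm

801.53 mm


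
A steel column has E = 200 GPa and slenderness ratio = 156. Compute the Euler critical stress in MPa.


sigma_cr = pi^2 * E / lambda^2
= 9.8696 * 200000.0 / 156^2
= 9.8696 * 200000.0 / 24336
= 81.1111 MPa

81.1111 MPa


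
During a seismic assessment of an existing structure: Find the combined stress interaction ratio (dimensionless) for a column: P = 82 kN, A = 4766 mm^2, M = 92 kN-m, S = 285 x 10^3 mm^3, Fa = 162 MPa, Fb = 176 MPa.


f_a = P / A = 82000.0 / 4766 = 17.2052 MPa
f_b = M / S = 92000000.0 / 285000.0 = 322.807 MPa
Ratio = f_a / Fa + f_b / Fb
= 17.2052 / 162 + 322.807 / 176
= 1.9403 (dimensionless)

1.9403 (dimensionless)


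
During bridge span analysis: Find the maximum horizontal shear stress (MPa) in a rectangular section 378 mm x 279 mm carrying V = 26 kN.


A = b * h = 378 * 279 = 105462 mm^2
V = 26 kN = 26000.0 N
tau_max = 1.5 * V / A = 1.5 * 26000.0 / 105462
= 0.3698 MPa

0.3698 MPa


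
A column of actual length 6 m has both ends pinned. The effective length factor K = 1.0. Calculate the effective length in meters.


L_eff = K * L
= 1.0 * 6
= 6.0 m

6.0 m


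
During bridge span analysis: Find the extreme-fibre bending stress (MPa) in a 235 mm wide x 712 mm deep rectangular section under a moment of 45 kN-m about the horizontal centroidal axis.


I = b * h^3 / 12 = 235 * 712^3 / 12 = 7068489173.33 mm^4
y = h / 2 = 712 / 2 = 356.0 mm
M = 45 kN-m = 45000000.0 N-mm
sigma = M * y / I = 45000000.0 * 356.0 / 7068489173.33
= 2.27 MPa

2.27 MPa


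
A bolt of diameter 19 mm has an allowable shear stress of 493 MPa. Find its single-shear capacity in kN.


A = pi * d^2 / 4 = pi * 19^2 / 4 = 283.5287 mm^2
V = f_v * A / 1000 = 493 * 283.5287 / 1000
= 139.7797 kN

139.7797 kN


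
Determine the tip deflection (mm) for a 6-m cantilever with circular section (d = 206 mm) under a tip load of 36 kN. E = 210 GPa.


I = pi * d^4 / 64 = pi * 206^4 / 64 = 88397255.23 mm^4
L = 6000.0 mm, P = 36000.0 N, E = 210000.0 MPa
delta = P * L^3 / (3 * E * I)
= 36000.0 * 6000.0^3 / (3 * 210000.0 * 88397255.23)
= 139.6294 mm

139.6294 mm


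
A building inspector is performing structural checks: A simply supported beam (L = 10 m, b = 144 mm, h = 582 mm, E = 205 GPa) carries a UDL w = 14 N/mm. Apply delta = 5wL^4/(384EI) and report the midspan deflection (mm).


I = 144 * 582^3 / 12 = 2365648416.0 mm^4
L = 10000.0 mm, w = 14 N/mm, E = 205000.0 MPa
delta = 5 * w * L^4 / (384 * E * I)
= 5 * 14 * 10000.0^4 / (384 * 205000.0 * 2365648416.0)
= 3.7589 mm

3.7589 mm


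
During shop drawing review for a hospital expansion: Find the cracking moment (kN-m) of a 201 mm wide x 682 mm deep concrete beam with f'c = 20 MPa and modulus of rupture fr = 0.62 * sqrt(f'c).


fr = 0.62 * sqrt(20) = 0.62 * 4.4721 = 2.7727 MPa
I = 201 * 682^3 / 12 = 5313344014.0 mm^4
y_t = 341.0 mm
M_cr = fr * I / y_t = 2.7727 * 5313344014.0 / 341.0 N-mm
= 43.2036 kN-m

43.2036 kN-m


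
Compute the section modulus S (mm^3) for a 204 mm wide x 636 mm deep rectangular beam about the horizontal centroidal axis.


S = b * h^2 / 6
= 204 * 636^2 / 6
= 204 * 404496 / 6
= 13752864.0 mm^3

13752864.0 mm^3


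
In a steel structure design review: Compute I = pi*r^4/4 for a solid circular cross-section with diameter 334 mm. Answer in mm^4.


r = d / 2 = 334 / 2 = 167.0 mm
I = pi * r^4 / 4 = pi * 167.0^4 / 4
= 610879802.01 mm^4

610879802.01 mm^4


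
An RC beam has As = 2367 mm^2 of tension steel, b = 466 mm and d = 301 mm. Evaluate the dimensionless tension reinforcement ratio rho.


rho = As / (b * d)
= 2367 / (466 * 301)
= 2367 / 140266
= 0.016875 (dimensionless)

0.016875 (dimensionless)


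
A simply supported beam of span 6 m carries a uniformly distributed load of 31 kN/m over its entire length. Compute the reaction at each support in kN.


Total load = w * L = 31 * 6 = 186 kN
By symmetry, each reaction R = total / 2 = 186 / 2 = 93.0 kN

93.0 kN


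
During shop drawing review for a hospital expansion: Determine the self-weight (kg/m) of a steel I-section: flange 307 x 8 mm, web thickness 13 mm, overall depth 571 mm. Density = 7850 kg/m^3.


A_flanges = 2 * 307 * 8 = 4912 mm^2
A_web = (571 - 2 * 8) * 13 = 7215 mm^2
A_total = 4912 + 7215 = 12127 mm^2 = 0.012127 m^2
Weight = rho * A = 7850 * 0.012127 = 95.197 kg/m

95.197 kg/m


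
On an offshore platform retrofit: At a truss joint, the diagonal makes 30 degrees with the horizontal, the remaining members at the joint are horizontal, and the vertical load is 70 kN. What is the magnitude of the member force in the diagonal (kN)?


At the joint, only the diagonal has a vertical component, so vertical equilibrium gives:
F * sin(30) = 70
F = 70 / sin(30)
= 70 / 0.5
= 140.0 kN

140.0 kN


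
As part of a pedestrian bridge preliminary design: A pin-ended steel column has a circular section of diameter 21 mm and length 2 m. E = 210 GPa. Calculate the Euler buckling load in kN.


I = pi * d^4 / 64 = 9546.56 mm^4
L = 2000.0 mm
P_cr = pi^2 * E * I / L^2
= 9.8696 * 210000.0 * 9546.56 / 2000.0^2
= 4946.59 N = 4.9466 kN

4.9466 kN


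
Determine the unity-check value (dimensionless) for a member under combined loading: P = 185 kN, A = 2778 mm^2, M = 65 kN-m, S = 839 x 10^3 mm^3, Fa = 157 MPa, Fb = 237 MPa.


f_a = P / A = 185000.0 / 2778 = 66.5947 MPa
f_b = M / S = 65000000.0 / 839000.0 = 77.4732 MPa
Ratio = f_a / Fa + f_b / Fb
= 66.5947 / 157 + 77.4732 / 237
= 0.7511 (dimensionless)

0.7511 (dimensionless)


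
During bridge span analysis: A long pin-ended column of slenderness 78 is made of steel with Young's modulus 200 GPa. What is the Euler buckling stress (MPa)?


sigma_cr = pi^2 * E / lambda^2
= 9.8696 * 200000.0 / 78^2
= 9.8696 * 200000.0 / 6084
= 324.4446 MPa

324.4446 MPa


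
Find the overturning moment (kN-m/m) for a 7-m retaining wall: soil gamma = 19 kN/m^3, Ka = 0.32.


Pa = 0.5 * Ka * gamma * H^2
= 0.5 * 0.32 * 19 * 7^2
= 148.96 kN/m
Arm = H / 3 = 7 / 3 = 2.3333 m
Mo = Pa * arm = Pa * H / 3 = 148.96 * 7 / 3 = 347.5733 kN-m/m

347.5733 kN-m/m


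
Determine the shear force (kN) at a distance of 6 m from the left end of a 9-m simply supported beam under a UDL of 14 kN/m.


R_A = w * L / 2 = 14 * 9 / 2 = 63.0 kN
V(x) = R_A - w * x = 63.0 - 14 * 6
= -21.0 kN

-21.0 kN


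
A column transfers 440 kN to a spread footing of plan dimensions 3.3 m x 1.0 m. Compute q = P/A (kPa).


A = 3.3 * 1.0 = 3.3 m^2
q = P / A = 440 / 3.3
= 133.3333 kPa

133.3333 kPa


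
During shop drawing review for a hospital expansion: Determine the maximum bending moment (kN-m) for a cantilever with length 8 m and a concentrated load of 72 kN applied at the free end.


For a cantilever with a point load at the free end:
M_max = P * L = 72 * 8 = 576 kN-m

576 kN-m


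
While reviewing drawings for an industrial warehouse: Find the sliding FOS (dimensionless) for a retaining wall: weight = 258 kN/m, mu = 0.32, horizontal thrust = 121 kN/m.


Resisting force = mu * W = 0.32 * 258 = 82.56 kN/m
FOS = Resisting / Driving = 82.56 / 121
= 0.6823 (dimensionless)

0.6823 (dimensionless)


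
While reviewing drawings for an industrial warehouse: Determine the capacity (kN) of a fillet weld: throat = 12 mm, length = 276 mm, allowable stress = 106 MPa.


Strength = throat * length * allowable stress
= 12 * 276 * 106 N
= 351072 N
= 351.07 kN

351.07 kN


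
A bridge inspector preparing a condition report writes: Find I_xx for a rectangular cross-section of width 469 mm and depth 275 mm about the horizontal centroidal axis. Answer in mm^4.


I = b * h^3 / 12
= 469 * 275^3 / 12
= 469 * 20796875 / 12
= 812811197.92 mm^4

812811197.92 mm^4


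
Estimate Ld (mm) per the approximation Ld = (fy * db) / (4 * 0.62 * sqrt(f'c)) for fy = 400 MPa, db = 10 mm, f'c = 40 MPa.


Ld = (fy * db) / (4 * 0.62 * sqrt(f'c))
= (400 * 10) / (4 * 0.62 * sqrt(40))
= 4000 / 15.6849
= 255.02 mm

255.02 mm


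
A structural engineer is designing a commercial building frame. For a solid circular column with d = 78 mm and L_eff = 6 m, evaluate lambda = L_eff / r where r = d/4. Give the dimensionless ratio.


Radius of gyration r = d / 4 = 78 / 4 = 19.5 mm
L_eff = 6000.0 mm
Slenderness ratio = L / r = 6000.0 / 19.5 = 307.69 (dimensionless)

307.69 (dimensionless)


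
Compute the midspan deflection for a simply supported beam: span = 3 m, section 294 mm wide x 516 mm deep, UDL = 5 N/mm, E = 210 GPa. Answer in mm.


I = 294 * 516^3 / 12 = 3366008352.0 mm^4
L = 3000.0 mm, w = 5 N/mm, E = 210000.0 MPa
delta = 5 * w * L^4 / (384 * E * I)
= 5 * 5 * 3000.0^4 / (384 * 210000.0 * 3366008352.0)
= 0.0075 mm

0.0075 mm


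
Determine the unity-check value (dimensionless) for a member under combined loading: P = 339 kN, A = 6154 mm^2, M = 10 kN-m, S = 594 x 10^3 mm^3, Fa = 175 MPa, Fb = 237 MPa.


f_a = P / A = 339000.0 / 6154 = 55.0861 MPa
f_b = M / S = 10000000.0 / 594000.0 = 16.835 MPa
Ratio = f_a / Fa + f_b / Fb
= 55.0861 / 175 + 16.835 / 237
= 0.3858 (dimensionless)

0.3858 (dimensionless)


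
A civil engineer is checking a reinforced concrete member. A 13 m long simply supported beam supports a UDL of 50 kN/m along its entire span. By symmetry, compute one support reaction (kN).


Total load = w * L = 50 * 13 = 650 kN
By symmetry, each reaction R = total / 2 = 650 / 2 = 325.0 kN

325.0 kN


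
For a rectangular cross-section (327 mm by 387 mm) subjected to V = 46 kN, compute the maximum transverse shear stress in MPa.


A = b * h = 327 * 387 = 126549 mm^2
V = 46 kN = 46000.0 N
tau_max = 1.5 * V / A = 1.5 * 46000.0 / 126549
= 0.5452 MPa

0.5452 MPa


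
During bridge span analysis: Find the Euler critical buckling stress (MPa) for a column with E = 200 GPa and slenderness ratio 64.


sigma_cr = pi^2 * E / lambda^2
= 9.8696 * 200000.0 / 64^2
= 9.8696 * 200000.0 / 4096
= 481.9143 MPa

481.9143 MPa


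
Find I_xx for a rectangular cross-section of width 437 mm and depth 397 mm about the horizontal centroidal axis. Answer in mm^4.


I = b * h^3 / 12
= 437 * 397^3 / 12
= 437 * 62570773 / 12
= 2278618983.42 mm^4

2278618983.42 mm^4


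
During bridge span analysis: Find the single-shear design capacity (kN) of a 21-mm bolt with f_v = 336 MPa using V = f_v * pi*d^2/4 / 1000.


A = pi * d^2 / 4 = pi * 21^2 / 4 = 346.3606 mm^2
V = f_v * A / 1000 = 336 * 346.3606 / 1000
= 116.3772 kN

116.3772 kN


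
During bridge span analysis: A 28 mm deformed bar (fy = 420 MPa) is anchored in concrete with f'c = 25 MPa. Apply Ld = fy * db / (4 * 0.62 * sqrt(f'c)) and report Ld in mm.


Ld = (fy * db) / (4 * 0.62 * sqrt(f'c))
= (420 * 28) / (4 * 0.62 * sqrt(25))
= 11760 / 12.4
= 948.39 mm

948.39 mm


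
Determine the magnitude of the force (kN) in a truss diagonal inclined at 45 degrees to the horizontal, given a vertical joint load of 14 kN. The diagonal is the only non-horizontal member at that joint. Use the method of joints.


At the joint, only the diagonal has a vertical component, so vertical equilibrium gives:
F * sin(45) = 14
F = 14 / sin(45)
= 14 / 0.707107
= 19.8 kN

19.8 kN


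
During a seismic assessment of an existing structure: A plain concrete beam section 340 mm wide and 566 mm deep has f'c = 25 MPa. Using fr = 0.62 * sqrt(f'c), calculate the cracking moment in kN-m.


fr = 0.62 * sqrt(25) = 0.62 * 5.0 = 3.1 MPa
I = 340 * 566^3 / 12 = 5137442386.67 mm^4
y_t = 283.0 mm
M_cr = fr * I / y_t = 3.1 * 5137442386.67 / 283.0 N-mm
= 56.2759 kN-m

56.2759 kN-m


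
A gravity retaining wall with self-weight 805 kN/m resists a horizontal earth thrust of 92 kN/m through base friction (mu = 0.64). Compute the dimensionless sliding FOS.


Resisting force = mu * W = 0.64 * 805 = 515.2 kN/m
FOS = Resisting / Driving = 515.2 / 92
= 5.6 (dimensionless)

5.6 (dimensionless)


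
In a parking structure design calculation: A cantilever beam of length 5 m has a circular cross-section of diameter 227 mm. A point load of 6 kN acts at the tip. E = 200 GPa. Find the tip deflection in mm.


I = pi * d^4 / 64 = pi * 227^4 / 64 = 130338682.73 mm^4
L = 5000.0 mm, P = 6000.0 N, E = 200000.0 MPa
delta = P * L^3 / (3 * E * I)
= 6000.0 * 5000.0^3 / (3 * 200000.0 * 130338682.73)
= 9.5904 mm

9.5904 mm


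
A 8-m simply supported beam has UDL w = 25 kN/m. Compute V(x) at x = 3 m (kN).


R_A = w * L / 2 = 25 * 8 / 2 = 100.0 kN
V(x) = R_A - w * x = 100.0 - 25 * 3
= 25.0 kN

25.0 kN


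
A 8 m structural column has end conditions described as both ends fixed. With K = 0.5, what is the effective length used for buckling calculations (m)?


L_eff = K * L
= 0.5 * 8
= 4.0 m

4.0 m


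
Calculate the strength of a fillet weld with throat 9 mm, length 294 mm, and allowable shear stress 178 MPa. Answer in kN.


Strength = throat * length * allowable stress
= 9 * 294 * 178 N
= 470988 N
= 470.99 kN

470.99 kN


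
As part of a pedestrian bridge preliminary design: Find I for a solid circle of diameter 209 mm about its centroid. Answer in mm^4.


r = d / 2 = 209 / 2 = 104.5 mm
I = pi * r^4 / 4 = pi * 104.5^4 / 4
= 93660191.87 mm^4

93660191.87 mm^4


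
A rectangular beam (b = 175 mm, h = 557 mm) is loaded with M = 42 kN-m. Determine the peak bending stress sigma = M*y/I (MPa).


I = b * h^3 / 12 = 175 * 557^3 / 12 = 2520126772.92 mm^4
y = h / 2 = 557 / 2 = 278.5 mm
M = 42 kN-m = 42000000.0 N-mm
sigma = M * y / I = 42000000.0 * 278.5 / 2520126772.92
= 4.64 MPa

4.64 MPa


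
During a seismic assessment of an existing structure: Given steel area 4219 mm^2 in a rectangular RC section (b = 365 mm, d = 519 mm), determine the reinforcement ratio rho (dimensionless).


rho = As / (b * d)
= 4219 / (365 * 519)
= 4219 / 189435
= 0.022271 (dimensionless)

0.022271 (dimensionless)
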